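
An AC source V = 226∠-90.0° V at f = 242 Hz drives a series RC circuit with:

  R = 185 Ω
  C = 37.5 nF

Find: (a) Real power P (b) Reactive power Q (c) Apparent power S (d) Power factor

Step 1 — Angular frequency: ω = 2π·f = 2π·242 = 1521 rad/s.
Step 2 — Component impedances:
  R: Z = R = 185 Ω
  C: Z = 1/(jωC) = -j/(ω·C) = 0 - j1.754e+04 Ω
Step 3 — Series combination: Z_total = R + C = 185 - j1.754e+04 Ω = 1.754e+04∠-89.4° Ω.
Step 4 — Source phasor: V = 226∠-90.0° V = 0 - j226 V.
Step 5 — Current: I = V / Z = 0.01289 - j0.0001359 A = 0.01289∠-0.6° A.
Step 6 — Complex power: S = V·I* = 0.03072 - j2.912 VA.
Step 7 — Real power: P = Re(S) = 0.03072 W.
Step 8 — Reactive power: Q = Im(S) = -2.912 VAR.
Step 9 — Apparent power: |S| = 2.912 VA.
Step 10 — Power factor: PF = P/|S| = 0.01055 (leading).

(a) P = 0.03072 W  (b) Q = -2.912 VAR  (c) S = 2.912 VA  (d) PF = 0.01055 (leading)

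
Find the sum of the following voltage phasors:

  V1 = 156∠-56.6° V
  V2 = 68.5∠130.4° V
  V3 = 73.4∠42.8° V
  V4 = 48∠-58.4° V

Step 1 — Convert each phasor to rectangular form:
  V1 = 156·(cos(-56.6°) + j·sin(-56.6°)) = 85.87 - j130.2 V
  V2 = 68.5·(cos(130.4°) + j·sin(130.4°)) = -44.4 + j52.17 V
  V3 = 73.4·(cos(42.8°) + j·sin(42.8°)) = 53.86 + j49.87 V
  V4 = 48·(cos(-58.4°) + j·sin(-58.4°)) = 25.15 - j40.88 V
Step 2 — Sum components: V_total = 120.5 - j69.08 V.
Step 3 — Convert to polar: |V_total| = 138.9 V, ∠V_total = -29.8°.

V_total = 138.9∠-29.8° V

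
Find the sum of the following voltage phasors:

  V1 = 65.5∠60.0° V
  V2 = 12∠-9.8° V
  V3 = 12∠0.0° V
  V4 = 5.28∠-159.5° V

Step 1 — Convert each phasor to rectangular form:
  V1 = 65.5·(cos(60.0°) + j·sin(60.0°)) = 32.75 + j56.72 V
  V2 = 12·(cos(-9.8°) + j·sin(-9.8°)) = 11.82 - j2.043 V
  V3 = 12·(cos(0.0°) + j·sin(0.0°)) = 12 V
  V4 = 5.28·(cos(-159.5°) + j·sin(-159.5°)) = -4.946 - j1.849 V
Step 2 — Sum components: V_total = 51.63 + j52.83 V.
Step 3 — Convert to polar: |V_total| = 73.87 V, ∠V_total = 45.7°.

V_total = 73.87∠45.7° V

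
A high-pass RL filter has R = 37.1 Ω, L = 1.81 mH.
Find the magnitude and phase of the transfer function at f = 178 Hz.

Step 1 — Angular frequency: ω = 2π·178 = 1118 rad/s.
Step 2 — Transfer function: H(jω) = jωL/(R + jωL).
Step 3 — Numerator jωL = j·2.024; denominator R + jωL = 37.1 + j2.024.
Step 4 — H = 0.002968 + j0.0544.
Step 5 — Magnitude: |H| = 0.05448 (-25.3 dB); phase: φ = 86.9°.

|H| = 0.05448 (-25.3 dB), φ = 86.9°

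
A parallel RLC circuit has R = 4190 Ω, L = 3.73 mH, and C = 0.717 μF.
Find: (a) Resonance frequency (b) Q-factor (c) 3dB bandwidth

Step 1 — Resonance: ω₀ = 1/√(LC) = 1/√(0.00373·7.17e-07) = 1.934e+04 rad/s.
Step 2 — f₀ = ω₀/(2π) = 3078 Hz.
Step 3 — Parallel Q: Q = R/(ω₀L) = 4190/(1.934e+04·0.00373) = 58.09.
Step 4 — Bandwidth: Δω = ω₀/Q = 332.9 rad/s; BW = Δω/(2π) = 52.98 Hz.

(a) f₀ = 3078 Hz  (b) Q = 58.09  (c) BW = 52.98 Hz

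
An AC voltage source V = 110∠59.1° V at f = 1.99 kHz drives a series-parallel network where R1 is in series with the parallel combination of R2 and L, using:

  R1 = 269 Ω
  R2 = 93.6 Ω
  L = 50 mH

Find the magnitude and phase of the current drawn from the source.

Step 1 — Angular frequency: ω = 2π·f = 2π·1990 = 1.25e+04 rad/s.
Step 2 — Component impedances:
  R1: Z = R = 269 Ω
  R2: Z = R = 93.6 Ω
  L: Z = jωL = j·1.25e+04·0.05 = 0 + j625.2 Ω
Step 3 — Parallel branch: R2 || L = 1/(1/R2 + 1/L) = 91.55 + j13.71 Ω.
Step 4 — Series with R1: Z_total = R1 + (R2 || L) = 360.5 + j13.71 Ω = 360.8∠2.2° Ω.
Step 5 — Source phasor: V = 110∠59.1° V = 56.49 + j94.39 V.
Step 6 — Ohm's law: I = V / Z_total = (56.49 + j94.39) / (360.5 + j13.71) = 0.1664 + j0.2555 A.
Step 7 — Convert to polar: |I| = 0.3049 A, ∠I = 56.9°.

I = 0.3049∠56.9° A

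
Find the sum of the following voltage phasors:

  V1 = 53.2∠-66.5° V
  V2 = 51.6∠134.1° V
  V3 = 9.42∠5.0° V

Step 1 — Convert each phasor to rectangular form:
  V1 = 53.2·(cos(-66.5°) + j·sin(-66.5°)) = 21.21 - j48.79 V
  V2 = 51.6·(cos(134.1°) + j·sin(134.1°)) = -35.91 + j37.06 V
  V3 = 9.42·(cos(5.0°) + j·sin(5.0°)) = 9.384 + j0.821 V
Step 2 — Sum components: V_total = -5.311 - j10.91 V.
Step 3 — Convert to polar: |V_total| = 12.14 V, ∠V_total = -116.0°.

V_total = 12.14∠-116.0° V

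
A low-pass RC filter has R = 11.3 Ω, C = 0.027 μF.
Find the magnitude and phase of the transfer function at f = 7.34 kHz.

Step 1 — Angular frequency: ω = 2π·7340 = 4.612e+04 rad/s.
Step 2 — Transfer function: H(jω) = 1/(1 + jωRC).
Step 3 — Denominator: 1 + jωRC = 1 + j·4.612e+04·11.3·2.7e-08 = 1 + j0.01407.
Step 4 — H = 0.9998 - j0.01407.
Step 5 — Magnitude: |H| = 0.9999 (-0.0 dB); phase: φ = -0.8°.

|H| = 0.9999 (-0.0 dB), φ = -0.8°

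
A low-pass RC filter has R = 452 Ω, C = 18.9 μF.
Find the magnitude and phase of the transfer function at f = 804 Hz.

Step 1 — Angular frequency: ω = 2π·804 = 5052 rad/s.
Step 2 — Transfer function: H(jω) = 1/(1 + jωRC).
Step 3 — Denominator: 1 + jωRC = 1 + j·5052·452·1.89e-05 = 1 + j43.16.
Step 4 — H = 0.0005367 - j0.02316.
Step 5 — Magnitude: |H| = 0.02317 (-32.7 dB); phase: φ = -88.7°.

|H| = 0.02317 (-32.7 dB), φ = -88.7°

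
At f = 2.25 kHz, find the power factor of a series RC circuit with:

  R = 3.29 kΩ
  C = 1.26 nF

Step 1 — Angular frequency: ω = 2π·f = 2π·2250 = 1.414e+04 rad/s.
Step 2 — Component impedances:
  R: Z = R = 3290 Ω
  C: Z = 1/(jωC) = -j/(ω·C) = 0 - j5.614e+04 Ω
Step 3 — Series combination: Z_total = R + C = 3290 - j5.614e+04 Ω = 5.624e+04∠-86.6° Ω.
Step 4 — Power factor: PF = cos(φ) = Re(Z)/|Z| = 3290/5.624e+04 = 0.0585.
Step 5 — Type: Im(Z) = -5.614e+04 ⇒ leading (phase φ = -86.6°).

PF = 0.0585 (leading, φ = -86.6°)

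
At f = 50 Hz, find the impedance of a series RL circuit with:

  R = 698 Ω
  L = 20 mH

Step 1 — Angular frequency: ω = 2π·f = 2π·50 = 314.2 rad/s.
Step 2 — Component impedances:
  R: Z = R = 698 Ω
  L: Z = jωL = j·314.2·0.02 = 0 + j6.283 Ω
Step 3 — Series combination: Z_total = R + L = 698 + j6.283 Ω = 698∠0.5° Ω.

Z = 698 + j6.283 Ω = 698∠0.5° Ω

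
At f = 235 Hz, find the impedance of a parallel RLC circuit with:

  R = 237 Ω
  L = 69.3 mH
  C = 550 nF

Step 1 — Angular frequency: ω = 2π·f = 2π·235 = 1477 rad/s.
Step 2 — Component impedances:
  R: Z = R = 237 Ω
  L: Z = jωL = j·1477·0.0693 = 0 + j102.3 Ω
  C: Z = 1/(jωC) = -j/(ω·C) = 0 - j1231 Ω
Step 3 — Parallel combination: 1/Z_total = 1/R + 1/L + 1/C; Z_total = 43.01 + j91.34 Ω = 101∠64.8° Ω.

Z = 43.01 + j91.34 Ω = 101∠64.8° Ω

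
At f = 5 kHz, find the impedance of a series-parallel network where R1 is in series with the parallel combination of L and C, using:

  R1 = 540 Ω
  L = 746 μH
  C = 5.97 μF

Step 1 — Angular frequency: ω = 2π·f = 2π·5000 = 3.142e+04 rad/s.
Step 2 — Component impedances:
  R1: Z = R = 540 Ω
  L: Z = jωL = j·3.142e+04·0.000746 = 0 + j23.44 Ω
  C: Z = 1/(jωC) = -j/(ω·C) = 0 - j5.332 Ω
Step 3 — Parallel branch: L || C = 1/(1/L + 1/C) = 0 - j6.902 Ω.
Step 4 — Series with R1: Z_total = R1 + (L || C) = 540 - j6.902 Ω = 540∠-0.7° Ω.

Z = 540 - j6.902 Ω = 540∠-0.7° Ω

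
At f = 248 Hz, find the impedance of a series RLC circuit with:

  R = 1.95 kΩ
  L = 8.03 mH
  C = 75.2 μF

Step 1 — Angular frequency: ω = 2π·f = 2π·248 = 1558 rad/s.
Step 2 — Component impedances:
  R: Z = R = 1950 Ω
  L: Z = jωL = j·1558·0.00803 = 0 + j12.51 Ω
  C: Z = 1/(jωC) = -j/(ω·C) = 0 - j8.534 Ω
Step 3 — Series combination: Z_total = R + L + C = 1950 + j3.979 Ω = 1950∠0.1° Ω.

Z = 1950 + j3.979 Ω = 1950∠0.1° Ω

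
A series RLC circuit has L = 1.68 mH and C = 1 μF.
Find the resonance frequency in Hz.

Step 1 — Resonance condition Im(Z)=0 gives ω₀ = 1/√(LC).
Step 2 — ω₀ = 1/√(0.00168·1e-06) = 2.44e+04 rad/s.
Step 3 — f₀ = ω₀/(2π) = 3883 Hz.

f₀ = 3883 Hz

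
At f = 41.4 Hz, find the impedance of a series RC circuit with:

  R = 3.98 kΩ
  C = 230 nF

Step 1 — Angular frequency: ω = 2π·f = 2π·41.4 = 260.1 rad/s.
Step 2 — Component impedances:
  R: Z = R = 3980 Ω
  C: Z = 1/(jωC) = -j/(ω·C) = 0 - j1.671e+04 Ω
Step 3 — Series combination: Z_total = R + C = 3980 - j1.671e+04 Ω = 1.718e+04∠-76.6° Ω.

Z = 3980 - j1.671e+04 Ω = 1.718e+04∠-76.6° Ω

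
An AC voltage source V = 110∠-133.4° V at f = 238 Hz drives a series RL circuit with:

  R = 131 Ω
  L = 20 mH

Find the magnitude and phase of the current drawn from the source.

Step 1 — Angular frequency: ω = 2π·f = 2π·238 = 1495 rad/s.
Step 2 — Component impedances:
  R: Z = R = 131 Ω
  L: Z = jωL = j·1495·0.02 = 0 + j29.91 Ω
Step 3 — Series combination: Z_total = R + L = 131 + j29.91 Ω = 134.4∠12.9° Ω.
Step 4 — Source phasor: V = 110∠-133.4° V = -75.58 - j79.92 V.
Step 5 — Ohm's law: I = V / Z_total = (-75.58 - j79.92) / (131 + j29.91) = -0.6807 - j0.4547 A.
Step 6 — Convert to polar: |I| = 0.8186 A, ∠I = -146.3°.

I = 0.8186∠-146.3° A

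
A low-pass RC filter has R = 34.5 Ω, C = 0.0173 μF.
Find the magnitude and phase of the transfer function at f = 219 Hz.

Step 1 — Angular frequency: ω = 2π·219 = 1376 rad/s.
Step 2 — Transfer function: H(jω) = 1/(1 + jωRC).
Step 3 — Denominator: 1 + jωRC = 1 + j·1376·34.5·1.73e-08 = 1 + j0.0008213.
Step 4 — H = 1 - j0.0008213.
Step 5 — Magnitude: |H| = 1 (-0.0 dB); phase: φ = -0.0°.

|H| = 1 (-0.0 dB), φ = -0.0°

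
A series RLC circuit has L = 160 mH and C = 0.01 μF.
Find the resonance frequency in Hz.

Step 1 — Resonance condition Im(Z)=0 gives ω₀ = 1/√(LC).
Step 2 — ω₀ = 1/√(0.16·1e-08) = 2.5e+04 rad/s.
Step 3 — f₀ = ω₀/(2π) = 3979 Hz.

f₀ = 3979 Hz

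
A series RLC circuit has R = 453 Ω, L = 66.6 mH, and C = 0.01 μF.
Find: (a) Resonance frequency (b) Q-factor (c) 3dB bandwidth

Step 1 — Resonance condition Im(Z)=0 gives ω₀ = 1/√(LC).
Step 2 — ω₀ = 1/√(0.0666·1e-08) = 3.875e+04 rad/s.
Step 3 — f₀ = ω₀/(2π) = 6167 Hz.
Step 4 — Series Q: Q = ω₀L/R = 3.875e+04·0.0666/453 = 5.697.
Step 5 — 3dB bandwidth: Δω = ω₀/Q = 6802 rad/s; BW = Δω/(2π) = 1083 Hz.

(a) f₀ = 6167 Hz  (b) Q = 5.697  (c) BW = 1083 Hz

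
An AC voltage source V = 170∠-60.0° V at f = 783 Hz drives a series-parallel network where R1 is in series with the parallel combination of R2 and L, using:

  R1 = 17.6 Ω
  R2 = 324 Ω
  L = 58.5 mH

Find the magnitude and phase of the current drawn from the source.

Step 1 — Angular frequency: ω = 2π·f = 2π·783 = 4920 rad/s.
Step 2 — Component impedances:
  R1: Z = R = 17.6 Ω
  R2: Z = R = 324 Ω
  L: Z = jωL = j·4920·0.0585 = 0 + j287.8 Ω
Step 3 — Parallel branch: R2 || L = 1/(1/R2 + 1/L) = 142.9 + j160.9 Ω.
Step 4 — Series with R1: Z_total = R1 + (R2 || L) = 160.5 + j160.9 Ω = 227.2∠45.1° Ω.
Step 5 — Source phasor: V = 170∠-60.0° V = 85 - j147.2 V.
Step 6 — Ohm's law: I = V / Z_total = (85 - j147.2) / (160.5 + j160.9) = -0.1945 - j0.7224 A.
Step 7 — Convert to polar: |I| = 0.7481 A, ∠I = -105.1°.

I = 0.7481∠-105.1° A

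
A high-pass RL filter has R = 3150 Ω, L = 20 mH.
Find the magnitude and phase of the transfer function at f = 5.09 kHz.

Step 1 — Angular frequency: ω = 2π·5090 = 3.198e+04 rad/s.
Step 2 — Transfer function: H(jω) = jωL/(R + jωL).
Step 3 — Numerator jωL = j·639.6; denominator R + jωL = 3150 + j639.6.
Step 4 — H = 0.0396 + j0.195.
Step 5 — Magnitude: |H| = 0.199 (-14.0 dB); phase: φ = 78.5°.

|H| = 0.199 (-14.0 dB), φ = 78.5°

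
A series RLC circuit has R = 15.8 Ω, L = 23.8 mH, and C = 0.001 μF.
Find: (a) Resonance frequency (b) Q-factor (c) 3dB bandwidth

Step 1 — Resonance condition Im(Z)=0 gives ω₀ = 1/√(LC).
Step 2 — ω₀ = 1/√(0.0238·1e-09) = 2.05e+05 rad/s.
Step 3 — f₀ = ω₀/(2π) = 3.262e+04 Hz.
Step 4 — Series Q: Q = ω₀L/R = 2.05e+05·0.0238/15.8 = 308.8.
Step 5 — 3dB bandwidth: Δω = ω₀/Q = 663.9 rad/s; BW = Δω/(2π) = 105.7 Hz.

(a) f₀ = 3.262e+04 Hz  (b) Q = 308.8  (c) BW = 105.7 Hz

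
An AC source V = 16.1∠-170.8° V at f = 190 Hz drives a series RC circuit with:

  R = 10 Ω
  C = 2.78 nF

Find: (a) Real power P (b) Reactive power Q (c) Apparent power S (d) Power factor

Step 1 — Angular frequency: ω = 2π·f = 2π·190 = 1194 rad/s.
Step 2 — Component impedances:
  R: Z = R = 10 Ω
  C: Z = 1/(jωC) = -j/(ω·C) = 0 - j3.013e+05 Ω
Step 3 — Series combination: Z_total = R + C = 10 - j3.013e+05 Ω = 3.013e+05∠-90.0° Ω.
Step 4 — Source phasor: V = 16.1∠-170.8° V = -15.89 - j2.574 V.
Step 5 — Current: I = V / Z = 8.541e-06 - j5.275e-05 A = 5.343e-05∠-80.8° A.
Step 6 — Complex power: S = V·I* = 2.855e-08 - j0.0008603 VA.
Step 7 — Real power: P = Re(S) = 2.855e-08 W.
Step 8 — Reactive power: Q = Im(S) = -0.0008603 VAR.
Step 9 — Apparent power: |S| = 0.0008603 VA.
Step 10 — Power factor: PF = P/|S| = 3.319e-05 (leading).

(a) P = 2.855e-08 W  (b) Q = -0.0008603 VAR  (c) S = 0.0008603 VA  (d) PF = 3.319e-05 (leading)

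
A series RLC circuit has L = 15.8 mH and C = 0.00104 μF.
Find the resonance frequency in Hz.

Step 1 — Resonance condition Im(Z)=0 gives ω₀ = 1/√(LC).
Step 2 — ω₀ = 1/√(0.0158·1.04e-09) = 2.467e+05 rad/s.
Step 3 — f₀ = ω₀/(2π) = 3.926e+04 Hz.

f₀ = 3.926e+04 Hz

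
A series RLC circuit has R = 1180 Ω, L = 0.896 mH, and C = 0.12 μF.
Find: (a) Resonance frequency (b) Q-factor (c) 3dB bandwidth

Step 1 — Resonance: ω₀ = 1/√(LC) = 1/√(0.000896·1.2e-07) = 9.644e+04 rad/s.
Step 2 — f₀ = ω₀/(2π) = 1.535e+04 Hz.
Step 3 — Series Q: Q = ω₀L/R = 9.644e+04·0.000896/1180 = 0.07323.
Step 4 — Bandwidth: Δω = ω₀/Q = 1.317e+06 rad/s; BW = Δω/(2π) = 2.096e+05 Hz.

(a) f₀ = 1.535e+04 Hz  (b) Q = 0.07323  (c) BW = 2.096e+05 Hz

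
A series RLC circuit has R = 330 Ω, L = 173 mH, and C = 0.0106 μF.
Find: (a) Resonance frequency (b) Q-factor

Step 1 — Resonance condition Im(Z)=0 gives ω₀ = 1/√(LC).
Step 2 — ω₀ = 1/√(0.173·1.06e-08) = 2.335e+04 rad/s.
Step 3 — f₀ = ω₀/(2π) = 3717 Hz.
Step 4 — Series Q: Q = ω₀L/R = 2.335e+04·0.173/330 = 12.24.

(a) f₀ = 3717 Hz  (b) Q = 12.24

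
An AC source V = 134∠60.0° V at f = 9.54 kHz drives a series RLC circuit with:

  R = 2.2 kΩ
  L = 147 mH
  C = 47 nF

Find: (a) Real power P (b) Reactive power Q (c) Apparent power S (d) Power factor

Step 1 — Angular frequency: ω = 2π·f = 2π·9540 = 5.994e+04 rad/s.
Step 2 — Component impedances:
  R: Z = R = 2200 Ω
  L: Z = jωL = j·5.994e+04·0.147 = 0 + j8811 Ω
  C: Z = 1/(jωC) = -j/(ω·C) = 0 - j355 Ω
Step 3 — Series combination: Z_total = R + L + C = 2200 + j8456 Ω = 8738∠75.4° Ω.
Step 4 — Source phasor: V = 134∠60.0° V = 67 + j116 V.
Step 5 — Current: I = V / Z = 0.01478 - j0.004077 A = 0.01534∠-15.4° A.
Step 6 — Complex power: S = V·I* = 0.5174 + j1.989 VA.
Step 7 — Real power: P = Re(S) = 0.5174 W.
Step 8 — Reactive power: Q = Im(S) = 1.989 VAR.
Step 9 — Apparent power: |S| = 2.055 VA.
Step 10 — Power factor: PF = P/|S| = 0.2518 (lagging).

(a) P = 0.5174 W  (b) Q = 1.989 VAR  (c) S = 2.055 VA  (d) PF = 0.2518 (lagging)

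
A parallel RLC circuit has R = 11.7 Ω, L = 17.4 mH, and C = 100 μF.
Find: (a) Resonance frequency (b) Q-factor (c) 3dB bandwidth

Step 1 — Resonance: ω₀ = 1/√(LC) = 1/√(0.0174·0.0001) = 758.1 rad/s.
Step 2 — f₀ = ω₀/(2π) = 120.7 Hz.
Step 3 — Parallel Q: Q = R/(ω₀L) = 11.7/(758.1·0.0174) = 0.887.
Step 4 — Bandwidth: Δω = ω₀/Q = 854.7 rad/s; BW = Δω/(2π) = 136 Hz.

(a) f₀ = 120.7 Hz  (b) Q = 0.887  (c) BW = 136 Hz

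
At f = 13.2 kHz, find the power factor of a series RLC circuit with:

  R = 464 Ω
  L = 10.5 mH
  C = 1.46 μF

Step 1 — Angular frequency: ω = 2π·f = 2π·1.32e+04 = 8.294e+04 rad/s.
Step 2 — Component impedances:
  R: Z = R = 464 Ω
  L: Z = jωL = j·8.294e+04·0.0105 = 0 + j870.8 Ω
  C: Z = 1/(jωC) = -j/(ω·C) = 0 - j8.258 Ω
Step 3 — Series combination: Z_total = R + L + C = 464 + j862.6 Ω = 979.5∠61.7° Ω.
Step 4 — Power factor: PF = cos(φ) = Re(Z)/|Z| = 464/979.5 = 0.4737.
Step 5 — Type: Im(Z) = 862.6 ⇒ lagging (phase φ = 61.7°).

PF = 0.4737 (lagging, φ = 61.7°)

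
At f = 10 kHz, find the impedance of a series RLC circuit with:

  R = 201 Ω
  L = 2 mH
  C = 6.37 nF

Step 1 — Angular frequency: ω = 2π·f = 2π·1e+04 = 6.283e+04 rad/s.
Step 2 — Component impedances:
  R: Z = R = 201 Ω
  L: Z = jωL = j·6.283e+04·0.002 = 0 + j125.7 Ω
  C: Z = 1/(jωC) = -j/(ω·C) = 0 - j2499 Ω
Step 3 — Series combination: Z_total = R + L + C = 201 - j2373 Ω = 2381∠-85.2° Ω.

Z = 201 - j2373 Ω = 2381∠-85.2° Ω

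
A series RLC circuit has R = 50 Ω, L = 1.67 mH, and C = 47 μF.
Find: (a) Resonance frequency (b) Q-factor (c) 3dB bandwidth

Step 1 — Resonance: ω₀ = 1/√(LC) = 1/√(0.00167·4.7e-05) = 3569 rad/s.
Step 2 — f₀ = ω₀/(2π) = 568.1 Hz.
Step 3 — Series Q: Q = ω₀L/R = 3569·0.00167/50 = 0.1192.
Step 4 — Bandwidth: Δω = ω₀/Q = 2.994e+04 rad/s; BW = Δω/(2π) = 4765 Hz.

(a) f₀ = 568.1 Hz  (b) Q = 0.1192  (c) BW = 4765 Hz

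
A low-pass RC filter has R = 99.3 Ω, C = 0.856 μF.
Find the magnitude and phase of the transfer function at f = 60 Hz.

Step 1 — Angular frequency: ω = 2π·60 = 377 rad/s.
Step 2 — Transfer function: H(jω) = 1/(1 + jωRC).
Step 3 — Denominator: 1 + jωRC = 1 + j·377·99.3·8.56e-07 = 1 + j0.03204.
Step 4 — H = 0.999 - j0.03201.
Step 5 — Magnitude: |H| = 0.9995 (-0.0 dB); phase: φ = -1.8°.

|H| = 0.9995 (-0.0 dB), φ = -1.8°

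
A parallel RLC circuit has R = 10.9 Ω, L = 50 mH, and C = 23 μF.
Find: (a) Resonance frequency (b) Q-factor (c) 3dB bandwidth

Step 1 — Resonance: ω₀ = 1/√(LC) = 1/√(0.05·2.3e-05) = 932.5 rad/s.
Step 2 — f₀ = ω₀/(2π) = 148.4 Hz.
Step 3 — Parallel Q: Q = R/(ω₀L) = 10.9/(932.5·0.05) = 0.2338.
Step 4 — Bandwidth: Δω = ω₀/Q = 3989 rad/s; BW = Δω/(2π) = 634.8 Hz.

(a) f₀ = 148.4 Hz  (b) Q = 0.2338  (c) BW = 634.8 Hz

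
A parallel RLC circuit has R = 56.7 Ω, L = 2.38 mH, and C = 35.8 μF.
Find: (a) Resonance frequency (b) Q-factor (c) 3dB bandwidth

Step 1 — Resonance: ω₀ = 1/√(LC) = 1/√(0.00238·3.58e-05) = 3426 rad/s.
Step 2 — f₀ = ω₀/(2π) = 545.2 Hz.
Step 3 — Parallel Q: Q = R/(ω₀L) = 56.7/(3426·0.00238) = 6.954.
Step 4 — Bandwidth: Δω = ω₀/Q = 492.6 rad/s; BW = Δω/(2π) = 78.41 Hz.

(a) f₀ = 545.2 Hz  (b) Q = 6.954  (c) BW = 78.41 Hz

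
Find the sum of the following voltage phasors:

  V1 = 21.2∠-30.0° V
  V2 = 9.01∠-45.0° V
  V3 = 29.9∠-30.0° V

Step 1 — Convert each phasor to rectangular form:
  V1 = 21.2·(cos(-30.0°) + j·sin(-30.0°)) = 18.36 - j10.6 V
  V2 = 9.01·(cos(-45.0°) + j·sin(-45.0°)) = 6.371 - j6.371 V
  V3 = 29.9·(cos(-30.0°) + j·sin(-30.0°)) = 25.89 - j14.95 V
Step 2 — Sum components: V_total = 50.62 - j31.92 V.
Step 3 — Convert to polar: |V_total| = 59.85 V, ∠V_total = -32.2°.

V_total = 59.85∠-32.2° V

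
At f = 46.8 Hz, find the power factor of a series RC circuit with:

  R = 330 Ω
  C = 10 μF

Step 1 — Angular frequency: ω = 2π·f = 2π·46.8 = 294.1 rad/s.
Step 2 — Component impedances:
  R: Z = R = 330 Ω
  C: Z = 1/(jωC) = -j/(ω·C) = 0 - j340.1 Ω
Step 3 — Series combination: Z_total = R + C = 330 - j340.1 Ω = 473.9∠-45.9° Ω.
Step 4 — Power factor: PF = cos(φ) = Re(Z)/|Z| = 330/473.87 = 0.6964.
Step 5 — Type: Im(Z) = -340.1 ⇒ leading (phase φ = -45.9°).

PF = 0.6964 (leading, φ = -45.9°)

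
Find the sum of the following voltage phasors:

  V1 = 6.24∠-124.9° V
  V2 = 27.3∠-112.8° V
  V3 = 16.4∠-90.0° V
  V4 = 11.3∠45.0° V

Step 1 — Convert each phasor to rectangular form:
  V1 = 6.24·(cos(-124.9°) + j·sin(-124.9°)) = -3.57 - j5.118 V
  V2 = 27.3·(cos(-112.8°) + j·sin(-112.8°)) = -10.58 - j25.17 V
  V3 = 16.4·(cos(-90.0°) + j·sin(-90.0°)) = 0 - j16.4 V
  V4 = 11.3·(cos(45.0°) + j·sin(45.0°)) = 7.99 + j7.99 V
Step 2 — Sum components: V_total = -6.159 - j38.69 V.
Step 3 — Convert to polar: |V_total| = 39.18 V, ∠V_total = -99.0°.

V_total = 39.18∠-99.0° V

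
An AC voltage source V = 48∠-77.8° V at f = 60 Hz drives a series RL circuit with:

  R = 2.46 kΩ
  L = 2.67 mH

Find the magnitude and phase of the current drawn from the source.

Step 1 — Angular frequency: ω = 2π·f = 2π·60 = 377 rad/s.
Step 2 — Component impedances:
  R: Z = R = 2460 Ω
  L: Z = jωL = j·377·0.00267 = 0 + j1.007 Ω
Step 3 — Series combination: Z_total = R + L = 2460 + j1.007 Ω = 2460∠0.0° Ω.
Step 4 — Source phasor: V = 48∠-77.8° V = 10.14 - j46.92 V.
Step 5 — Ohm's law: I = V / Z_total = (10.14 - j46.92) / (2460 + j1.007) = 0.004116 - j0.01907 A.
Step 6 — Convert to polar: |I| = 0.01951 A, ∠I = -77.8°.

I = 0.01951∠-77.8° A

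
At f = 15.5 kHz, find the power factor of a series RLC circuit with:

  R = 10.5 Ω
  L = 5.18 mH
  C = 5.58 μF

Step 1 — Angular frequency: ω = 2π·f = 2π·1.55e+04 = 9.739e+04 rad/s.
Step 2 — Component impedances:
  R: Z = R = 10.5 Ω
  L: Z = jωL = j·9.739e+04·0.00518 = 0 + j504.5 Ω
  C: Z = 1/(jωC) = -j/(ω·C) = 0 - j1.84 Ω
Step 3 — Series combination: Z_total = R + L + C = 10.5 + j502.6 Ω = 502.7∠88.8° Ω.
Step 4 — Power factor: PF = cos(φ) = Re(Z)/|Z| = 10.5/502.7 = 0.02089.
Step 5 — Type: Im(Z) = 502.6 ⇒ lagging (phase φ = 88.8°).

PF = 0.02089 (lagging, φ = 88.8°)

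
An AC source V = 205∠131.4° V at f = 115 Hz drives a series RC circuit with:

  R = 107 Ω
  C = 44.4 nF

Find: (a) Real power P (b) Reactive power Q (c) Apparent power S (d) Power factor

Step 1 — Angular frequency: ω = 2π·f = 2π·115 = 722.6 rad/s.
Step 2 — Component impedances:
  R: Z = R = 107 Ω
  C: Z = 1/(jωC) = -j/(ω·C) = 0 - j3.117e+04 Ω
Step 3 — Series combination: Z_total = R + C = 107 - j3.117e+04 Ω = 3.117e+04∠-89.8° Ω.
Step 4 — Source phasor: V = 205∠131.4° V = -135.6 + j153.8 V.
Step 5 — Current: I = V / Z = -0.004948 - j0.004332 A = 0.006577∠-138.8° A.
Step 6 — Complex power: S = V·I* = 0.004628 - j1.348 VA.
Step 7 — Real power: P = Re(S) = 0.004628 W.
Step 8 — Reactive power: Q = Im(S) = -1.348 VAR.
Step 9 — Apparent power: |S| = 1.348 VA.
Step 10 — Power factor: PF = P/|S| = 0.003433 (leading).

(a) P = 0.004628 W  (b) Q = -1.348 VAR  (c) S = 1.348 VA  (d) PF = 0.003433 (leading)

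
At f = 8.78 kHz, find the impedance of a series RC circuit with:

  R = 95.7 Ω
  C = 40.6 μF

Step 1 — Angular frequency: ω = 2π·f = 2π·8780 = 5.517e+04 rad/s.
Step 2 — Component impedances:
  R: Z = R = 95.7 Ω
  C: Z = 1/(jωC) = -j/(ω·C) = 0 - j0.4465 Ω
Step 3 — Series combination: Z_total = R + C = 95.7 - j0.4465 Ω = 95.7∠-0.3° Ω.

Z = 95.7 - j0.4465 Ω = 95.7∠-0.3° Ω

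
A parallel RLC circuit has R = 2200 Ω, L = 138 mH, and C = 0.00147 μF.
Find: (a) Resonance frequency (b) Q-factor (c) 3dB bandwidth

Step 1 — Resonance: ω₀ = 1/√(LC) = 1/√(0.138·1.47e-09) = 7.021e+04 rad/s.
Step 2 — f₀ = ω₀/(2π) = 1.117e+04 Hz.
Step 3 — Parallel Q: Q = R/(ω₀L) = 2200/(7.021e+04·0.138) = 0.2271.
Step 4 — Bandwidth: Δω = ω₀/Q = 3.092e+05 rad/s; BW = Δω/(2π) = 4.921e+04 Hz.

(a) f₀ = 1.117e+04 Hz  (b) Q = 0.2271  (c) BW = 4.921e+04 Hz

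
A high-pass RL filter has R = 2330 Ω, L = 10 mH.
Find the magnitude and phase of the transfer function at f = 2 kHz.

Step 1 — Angular frequency: ω = 2π·2000 = 1.257e+04 rad/s.
Step 2 — Transfer function: H(jω) = jωL/(R + jωL).
Step 3 — Numerator jωL = j·125.7; denominator R + jωL = 2330 + j125.7.
Step 4 — H = 0.0029 + j0.05378.
Step 5 — Magnitude: |H| = 0.05385 (-25.4 dB); phase: φ = 86.9°.

|H| = 0.05385 (-25.4 dB), φ = 86.9°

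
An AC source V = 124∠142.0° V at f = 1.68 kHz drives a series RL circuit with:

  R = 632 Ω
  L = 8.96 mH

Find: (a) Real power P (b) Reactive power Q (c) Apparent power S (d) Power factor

Step 1 — Angular frequency: ω = 2π·f = 2π·1680 = 1.056e+04 rad/s.
Step 2 — Component impedances:
  R: Z = R = 632 Ω
  L: Z = jωL = j·1.056e+04·0.00896 = 0 + j94.58 Ω
Step 3 — Series combination: Z_total = R + L = 632 + j94.58 Ω = 639∠8.5° Ω.
Step 4 — Source phasor: V = 124∠142.0° V = -97.71 + j76.34 V.
Step 5 — Current: I = V / Z = -0.1335 + j0.1408 A = 0.194∠133.5° A.
Step 6 — Complex power: S = V·I* = 23.8 + j3.561 VA.
Step 7 — Real power: P = Re(S) = 23.8 W.
Step 8 — Reactive power: Q = Im(S) = 3.561 VAR.
Step 9 — Apparent power: |S| = 24.06 VA.
Step 10 — Power factor: PF = P/|S| = 0.989 (lagging).

(a) P = 23.8 W  (b) Q = 3.561 VAR  (c) S = 24.06 VA  (d) PF = 0.989 (lagging)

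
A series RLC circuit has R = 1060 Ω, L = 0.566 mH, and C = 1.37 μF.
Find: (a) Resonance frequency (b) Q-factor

Step 1 — Resonance condition Im(Z)=0 gives ω₀ = 1/√(LC).
Step 2 — ω₀ = 1/√(0.000566·1.37e-06) = 3.591e+04 rad/s.
Step 3 — f₀ = ω₀/(2π) = 5715 Hz.
Step 4 — Series Q: Q = ω₀L/R = 3.591e+04·0.000566/1060 = 0.01918.

(a) f₀ = 5715 Hz  (b) Q = 0.01918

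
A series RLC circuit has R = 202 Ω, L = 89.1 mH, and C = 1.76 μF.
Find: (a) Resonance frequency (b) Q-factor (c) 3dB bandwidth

Step 1 — Resonance: ω₀ = 1/√(LC) = 1/√(0.0891·1.76e-06) = 2525 rad/s.
Step 2 — f₀ = ω₀/(2π) = 401.9 Hz.
Step 3 — Series Q: Q = ω₀L/R = 2525·0.0891/202 = 1.114.
Step 4 — Bandwidth: Δω = ω₀/Q = 2267 rad/s; BW = Δω/(2π) = 360.8 Hz.

(a) f₀ = 401.9 Hz  (b) Q = 1.114  (c) BW = 360.8 Hz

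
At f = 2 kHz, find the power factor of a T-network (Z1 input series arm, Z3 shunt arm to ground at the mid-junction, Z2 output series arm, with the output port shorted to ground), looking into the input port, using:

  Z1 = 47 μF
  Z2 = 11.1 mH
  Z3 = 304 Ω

Step 1 — Angular frequency: ω = 2π·f = 2π·2000 = 1.257e+04 rad/s.
Step 2 — Component impedances:
  Z1: Z = 1/(jωC) = -j/(ω·C) = 0 - j1.693 Ω
  Z2: Z = jωL = j·1.257e+04·0.0111 = 0 + j139.5 Ω
  Z3: Z = R = 304 Ω
Step 3 — With the output port shorted to ground, the output series arm Z2 runs from the junction to ground; the shunt arm Z3 also runs from the junction to ground. They appear in parallel: Z3 || Z2 = 52.87 + j115.2 Ω.
Step 4 — Series with input arm Z1: Z_in = Z1 + (Z3 || Z2) = 52.87 + j113.5 Ω = 125.2∠65.0° Ω.
Step 5 — Power factor: PF = cos(φ) = Re(Z)/|Z| = 52.871/125.24 = 0.4222.
Step 6 — Type: Im(Z) = 113.5 ⇒ lagging (phase φ = 65.0°).

PF = 0.4222 (lagging, φ = 65.0°)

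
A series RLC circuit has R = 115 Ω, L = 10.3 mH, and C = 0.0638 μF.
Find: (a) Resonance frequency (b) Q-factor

Step 1 — Resonance condition Im(Z)=0 gives ω₀ = 1/√(LC).
Step 2 — ω₀ = 1/√(0.0103·6.38e-08) = 3.901e+04 rad/s.
Step 3 — f₀ = ω₀/(2π) = 6209 Hz.
Step 4 — Series Q: Q = ω₀L/R = 3.901e+04·0.0103/115 = 3.494.

(a) f₀ = 6209 Hz  (b) Q = 3.494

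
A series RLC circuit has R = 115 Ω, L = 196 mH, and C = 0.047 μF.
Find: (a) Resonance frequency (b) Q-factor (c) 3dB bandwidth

Step 1 — Resonance: ω₀ = 1/√(LC) = 1/√(0.196·4.7e-08) = 1.042e+04 rad/s.
Step 2 — f₀ = ω₀/(2π) = 1658 Hz.
Step 3 — Series Q: Q = ω₀L/R = 1.042e+04·0.196/115 = 17.76.
Step 4 — Bandwidth: Δω = ω₀/Q = 586.7 rad/s; BW = Δω/(2π) = 93.38 Hz.

(a) f₀ = 1658 Hz  (b) Q = 17.76  (c) BW = 93.38 Hz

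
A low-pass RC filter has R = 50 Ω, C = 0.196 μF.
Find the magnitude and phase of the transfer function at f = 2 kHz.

Step 1 — Angular frequency: ω = 2π·2000 = 1.257e+04 rad/s.
Step 2 — Transfer function: H(jω) = 1/(1 + jωRC).
Step 3 — Denominator: 1 + jωRC = 1 + j·1.257e+04·50·1.96e-07 = 1 + j0.1232.
Step 4 — H = 0.9851 - j0.1213.
Step 5 — Magnitude: |H| = 0.9925 (-0.1 dB); phase: φ = -7.0°.

|H| = 0.9925 (-0.1 dB), φ = -7.0°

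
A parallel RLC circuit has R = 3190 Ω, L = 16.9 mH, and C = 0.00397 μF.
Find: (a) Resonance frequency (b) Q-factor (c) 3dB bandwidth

Step 1 — Resonance: ω₀ = 1/√(LC) = 1/√(0.0169·3.97e-09) = 1.221e+05 rad/s.
Step 2 — f₀ = ω₀/(2π) = 1.943e+04 Hz.
Step 3 — Parallel Q: Q = R/(ω₀L) = 3190/(1.221e+05·0.0169) = 1.546.
Step 4 — Bandwidth: Δω = ω₀/Q = 7.896e+04 rad/s; BW = Δω/(2π) = 1.257e+04 Hz.

(a) f₀ = 1.943e+04 Hz  (b) Q = 1.546  (c) BW = 1.257e+04 Hz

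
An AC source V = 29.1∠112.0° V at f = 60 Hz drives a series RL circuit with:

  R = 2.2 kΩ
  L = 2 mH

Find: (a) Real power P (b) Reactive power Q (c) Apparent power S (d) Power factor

Step 1 — Angular frequency: ω = 2π·f = 2π·60 = 377 rad/s.
Step 2 — Component impedances:
  R: Z = R = 2200 Ω
  L: Z = jωL = j·377·0.002 = 0 + j0.754 Ω
Step 3 — Series combination: Z_total = R + L = 2200 + j0.754 Ω = 2200∠0.0° Ω.
Step 4 — Source phasor: V = 29.1∠112.0° V = -10.9 + j26.98 V.
Step 5 — Current: I = V / Z = -0.004951 + j0.01227 A = 0.01323∠112.0° A.
Step 6 — Complex power: S = V·I* = 0.3849 + j0.0001319 VA.
Step 7 — Real power: P = Re(S) = 0.3849 W.
Step 8 — Reactive power: Q = Im(S) = 0.0001319 VAR.
Step 9 — Apparent power: |S| = 0.3849 VA.
Step 10 — Power factor: PF = P/|S| = 1 (lagging).

(a) P = 0.3849 W  (b) Q = 0.0001319 VAR  (c) S = 0.3849 VA  (d) PF = 1 (lagging)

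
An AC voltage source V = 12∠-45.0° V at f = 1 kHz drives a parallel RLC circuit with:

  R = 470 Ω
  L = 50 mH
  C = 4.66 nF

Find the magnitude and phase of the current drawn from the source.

Step 1 — Angular frequency: ω = 2π·f = 2π·1000 = 6283 rad/s.
Step 2 — Component impedances:
  R: Z = R = 470 Ω
  L: Z = jωL = j·6283·0.05 = 0 + j314.2 Ω
  C: Z = 1/(jωC) = -j/(ω·C) = 0 - j3.415e+04 Ω
Step 3 — Parallel combination: 1/Z_total = 1/R + 1/L + 1/C; Z_total = 147 + j217.9 Ω = 262.9∠56.0° Ω.
Step 4 — Source phasor: V = 12∠-45.0° V = 8.485 - j8.485 V.
Step 5 — Ohm's law: I = V / Z_total = (8.485 - j8.485) / (147 + j217.9) = -0.008707 - j0.04481 A.
Step 6 — Convert to polar: |I| = 0.04565 A, ∠I = -101.0°.

I = 0.04565∠-101.0° A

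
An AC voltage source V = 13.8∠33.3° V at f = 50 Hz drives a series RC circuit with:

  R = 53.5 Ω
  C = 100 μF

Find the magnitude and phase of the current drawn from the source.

Step 1 — Angular frequency: ω = 2π·f = 2π·50 = 314.2 rad/s.
Step 2 — Component impedances:
  R: Z = R = 53.5 Ω
  C: Z = 1/(jωC) = -j/(ω·C) = 0 - j31.83 Ω
Step 3 — Series combination: Z_total = R + C = 53.5 - j31.83 Ω = 62.25∠-30.8° Ω.
Step 4 — Source phasor: V = 13.8∠33.3° V = 11.53 + j7.577 V.
Step 5 — Ohm's law: I = V / Z_total = (11.53 + j7.577) / (53.5 - j31.83) = 0.097 + j0.1993 A.
Step 6 — Convert to polar: |I| = 0.2217 A, ∠I = 64.1°.

I = 0.2217∠64.1° A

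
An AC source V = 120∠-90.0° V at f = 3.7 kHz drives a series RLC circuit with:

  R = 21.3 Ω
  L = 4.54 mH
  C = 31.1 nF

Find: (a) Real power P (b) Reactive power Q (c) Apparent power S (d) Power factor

Step 1 — Angular frequency: ω = 2π·f = 2π·3700 = 2.325e+04 rad/s.
Step 2 — Component impedances:
  R: Z = R = 21.3 Ω
  L: Z = jωL = j·2.325e+04·0.00454 = 0 + j105.5 Ω
  C: Z = 1/(jωC) = -j/(ω·C) = 0 - j1383 Ω
Step 3 — Series combination: Z_total = R + L + C = 21.3 - j1278 Ω = 1278∠-89.0° Ω.
Step 4 — Source phasor: V = 120∠-90.0° V = 0 - j120 V.
Step 5 — Current: I = V / Z = 0.0939 - j0.001566 A = 0.09392∠-1.0° A.
Step 6 — Complex power: S = V·I* = 0.1879 - j11.27 VA.
Step 7 — Real power: P = Re(S) = 0.1879 W.
Step 8 — Reactive power: Q = Im(S) = -11.27 VAR.
Step 9 — Apparent power: |S| = 11.27 VA.
Step 10 — Power factor: PF = P/|S| = 0.01667 (leading).

(a) P = 0.1879 W  (b) Q = -11.27 VAR  (c) S = 11.27 VA  (d) PF = 0.01667 (leading)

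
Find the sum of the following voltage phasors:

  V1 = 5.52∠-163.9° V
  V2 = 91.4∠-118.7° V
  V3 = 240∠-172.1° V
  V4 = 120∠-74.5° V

Step 1 — Convert each phasor to rectangular form:
  V1 = 5.52·(cos(-163.9°) + j·sin(-163.9°)) = -5.304 - j1.531 V
  V2 = 91.4·(cos(-118.7°) + j·sin(-118.7°)) = -43.89 - j80.17 V
  V3 = 240·(cos(-172.1°) + j·sin(-172.1°)) = -237.7 - j32.99 V
  V4 = 120·(cos(-74.5°) + j·sin(-74.5°)) = 32.07 - j115.6 V
Step 2 — Sum components: V_total = -254.8 - j230.3 V.
Step 3 — Convert to polar: |V_total| = 343.5 V, ∠V_total = -137.9°.

V_total = 343.5∠-137.9° V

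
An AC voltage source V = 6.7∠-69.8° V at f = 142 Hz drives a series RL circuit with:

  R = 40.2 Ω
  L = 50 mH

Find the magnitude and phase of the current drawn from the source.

Step 1 — Angular frequency: ω = 2π·f = 2π·142 = 892.2 rad/s.
Step 2 — Component impedances:
  R: Z = R = 40.2 Ω
  L: Z = jωL = j·892.2·0.05 = 0 + j44.61 Ω
Step 3 — Series combination: Z_total = R + L = 40.2 + j44.61 Ω = 60.05∠48.0° Ω.
Step 4 — Source phasor: V = 6.7∠-69.8° V = 2.313 - j6.288 V.
Step 5 — Ohm's law: I = V / Z_total = (2.313 - j6.288) / (40.2 + j44.61) = -0.052 - j0.09871 A.
Step 6 — Convert to polar: |I| = 0.1116 A, ∠I = -117.8°.

I = 0.1116∠-117.8° A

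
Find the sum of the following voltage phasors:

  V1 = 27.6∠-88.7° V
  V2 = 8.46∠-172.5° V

Step 1 — Convert each phasor to rectangular form:
  V1 = 27.6·(cos(-88.7°) + j·sin(-88.7°)) = 0.6262 - j27.59 V
  V2 = 8.46·(cos(-172.5°) + j·sin(-172.5°)) = -8.388 - j1.104 V
Step 2 — Sum components: V_total = -7.761 - j28.7 V.
Step 3 — Convert to polar: |V_total| = 29.73 V, ∠V_total = -105.1°.

V_total = 29.73∠-105.1° V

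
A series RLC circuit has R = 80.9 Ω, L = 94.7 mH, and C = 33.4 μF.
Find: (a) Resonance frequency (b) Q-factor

Step 1 — Resonance condition Im(Z)=0 gives ω₀ = 1/√(LC).
Step 2 — ω₀ = 1/√(0.0947·3.34e-05) = 562.3 rad/s.
Step 3 — f₀ = ω₀/(2π) = 89.49 Hz.
Step 4 — Series Q: Q = ω₀L/R = 562.3·0.0947/80.9 = 0.6582.

(a) f₀ = 89.49 Hz  (b) Q = 0.6582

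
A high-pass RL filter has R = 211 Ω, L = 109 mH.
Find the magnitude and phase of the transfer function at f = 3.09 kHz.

Step 1 — Angular frequency: ω = 2π·3090 = 1.942e+04 rad/s.
Step 2 — Transfer function: H(jω) = jωL/(R + jωL).
Step 3 — Numerator jωL = j·2116; denominator R + jωL = 211 + j2116.
Step 4 — H = 0.9902 + j0.09872.
Step 5 — Magnitude: |H| = 0.9951 (-0.0 dB); phase: φ = 5.7°.

|H| = 0.9951 (-0.0 dB), φ = 5.7°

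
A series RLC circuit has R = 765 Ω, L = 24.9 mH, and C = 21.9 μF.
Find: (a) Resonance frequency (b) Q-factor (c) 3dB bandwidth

Step 1 — Resonance condition Im(Z)=0 gives ω₀ = 1/√(LC).
Step 2 — ω₀ = 1/√(0.0249·2.19e-05) = 1354 rad/s.
Step 3 — f₀ = ω₀/(2π) = 215.5 Hz.
Step 4 — Series Q: Q = ω₀L/R = 1354·0.0249/765 = 0.04408.
Step 5 — 3dB bandwidth: Δω = ω₀/Q = 3.072e+04 rad/s; BW = Δω/(2π) = 4890 Hz.

(a) f₀ = 215.5 Hz  (b) Q = 0.04408  (c) BW = 4890 Hz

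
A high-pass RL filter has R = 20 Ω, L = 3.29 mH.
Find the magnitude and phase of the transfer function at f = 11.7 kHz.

Step 1 — Angular frequency: ω = 2π·1.17e+04 = 7.351e+04 rad/s.
Step 2 — Transfer function: H(jω) = jωL/(R + jωL).
Step 3 — Numerator jωL = j·241.9; denominator R + jωL = 20 + j241.9.
Step 4 — H = 0.9932 + j0.08213.
Step 5 — Magnitude: |H| = 0.9966 (-0.0 dB); phase: φ = 4.7°.

|H| = 0.9966 (-0.0 dB), φ = 4.7°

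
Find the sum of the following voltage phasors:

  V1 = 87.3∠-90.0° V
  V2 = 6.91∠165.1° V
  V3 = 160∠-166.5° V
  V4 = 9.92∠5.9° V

Step 1 — Convert each phasor to rectangular form:
  V1 = 87.3·(cos(-90.0°) + j·sin(-90.0°)) = 0 - j87.3 V
  V2 = 6.91·(cos(165.1°) + j·sin(165.1°)) = -6.678 + j1.777 V
  V3 = 160·(cos(-166.5°) + j·sin(-166.5°)) = -155.6 - j37.35 V
  V4 = 9.92·(cos(5.9°) + j·sin(5.9°)) = 9.867 + j1.02 V
Step 2 — Sum components: V_total = -152.4 - j121.9 V.
Step 3 — Convert to polar: |V_total| = 195.1 V, ∠V_total = -141.4°.

V_total = 195.1∠-141.4° V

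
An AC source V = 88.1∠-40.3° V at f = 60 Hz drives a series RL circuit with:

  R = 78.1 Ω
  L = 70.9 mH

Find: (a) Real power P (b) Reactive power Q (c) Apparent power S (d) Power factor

Step 1 — Angular frequency: ω = 2π·f = 2π·60 = 377 rad/s.
Step 2 — Component impedances:
  R: Z = R = 78.1 Ω
  L: Z = jωL = j·377·0.0709 = 0 + j26.73 Ω
Step 3 — Series combination: Z_total = R + L = 78.1 + j26.73 Ω = 82.55∠18.9° Ω.
Step 4 — Source phasor: V = 88.1∠-40.3° V = 67.19 - j56.98 V.
Step 5 — Current: I = V / Z = 0.5466 - j0.9167 A = 1.067∠-59.2° A.
Step 6 — Complex power: S = V·I* = 88.96 + j30.45 VA.
Step 7 — Real power: P = Re(S) = 88.96 W.
Step 8 — Reactive power: Q = Im(S) = 30.45 VAR.
Step 9 — Apparent power: |S| = 94.03 VA.
Step 10 — Power factor: PF = P/|S| = 0.9461 (lagging).

(a) P = 88.96 W  (b) Q = 30.45 VAR  (c) S = 94.03 VA  (d) PF = 0.9461 (lagging)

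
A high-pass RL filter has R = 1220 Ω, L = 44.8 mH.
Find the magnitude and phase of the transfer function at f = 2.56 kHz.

Step 1 — Angular frequency: ω = 2π·2560 = 1.608e+04 rad/s.
Step 2 — Transfer function: H(jω) = jωL/(R + jωL).
Step 3 — Numerator jωL = j·720.6; denominator R + jωL = 1220 + j720.6.
Step 4 — H = 0.2586 + j0.4379.
Step 5 — Magnitude: |H| = 0.5086 (-5.9 dB); phase: φ = 59.4°.

|H| = 0.5086 (-5.9 dB), φ = 59.4°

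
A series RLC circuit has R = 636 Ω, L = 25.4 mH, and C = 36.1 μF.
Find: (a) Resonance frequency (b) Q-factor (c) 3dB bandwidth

Step 1 — Resonance: ω₀ = 1/√(LC) = 1/√(0.0254·3.61e-05) = 1044 rad/s.
Step 2 — f₀ = ω₀/(2π) = 166.2 Hz.
Step 3 — Series Q: Q = ω₀L/R = 1044·0.0254/636 = 0.04171.
Step 4 — Bandwidth: Δω = ω₀/Q = 2.504e+04 rad/s; BW = Δω/(2π) = 3985 Hz.

(a) f₀ = 166.2 Hz  (b) Q = 0.04171  (c) BW = 3985 Hz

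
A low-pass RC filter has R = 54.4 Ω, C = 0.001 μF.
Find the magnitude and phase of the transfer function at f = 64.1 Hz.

Step 1 — Angular frequency: ω = 2π·64.1 = 402.8 rad/s.
Step 2 — Transfer function: H(jω) = 1/(1 + jωRC).
Step 3 — Denominator: 1 + jωRC = 1 + j·402.8·54.4·1e-09 = 1 + j2.191e-05.
Step 4 — H = 1 - j2.191e-05.
Step 5 — Magnitude: |H| = 1 (-0.0 dB); phase: φ = -0.0°.

|H| = 1 (-0.0 dB), φ = -0.0°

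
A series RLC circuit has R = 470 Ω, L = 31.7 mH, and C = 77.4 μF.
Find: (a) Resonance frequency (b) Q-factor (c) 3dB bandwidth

Step 1 — Resonance: ω₀ = 1/√(LC) = 1/√(0.0317·7.74e-05) = 638.4 rad/s.
Step 2 — f₀ = ω₀/(2π) = 101.6 Hz.
Step 3 — Series Q: Q = ω₀L/R = 638.4·0.0317/470 = 0.04306.
Step 4 — Bandwidth: Δω = ω₀/Q = 1.483e+04 rad/s; BW = Δω/(2π) = 2360 Hz.

(a) f₀ = 101.6 Hz  (b) Q = 0.04306  (c) BW = 2360 Hz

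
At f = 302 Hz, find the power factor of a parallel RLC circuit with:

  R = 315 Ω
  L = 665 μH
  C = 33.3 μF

Step 1 — Angular frequency: ω = 2π·f = 2π·302 = 1898 rad/s.
Step 2 — Component impedances:
  R: Z = R = 315 Ω
  L: Z = jωL = j·1898·0.000665 = 0 + j1.262 Ω
  C: Z = 1/(jωC) = -j/(ω·C) = 0 - j15.83 Ω
Step 3 — Parallel combination: 1/Z_total = 1/R + 1/L + 1/C; Z_total = 0.005969 + j1.371 Ω = 1.371∠89.8° Ω.
Step 4 — Power factor: PF = cos(φ) = Re(Z)/|Z| = 0.0059686/1.3712 = 0.004353.
Step 5 — Type: Im(Z) = 1.371 ⇒ lagging (phase φ = 89.8°).

PF = 0.004353 (lagging, φ = 89.8°)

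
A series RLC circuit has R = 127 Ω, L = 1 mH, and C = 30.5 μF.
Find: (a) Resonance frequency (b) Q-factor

Step 1 — Resonance condition Im(Z)=0 gives ω₀ = 1/√(LC).
Step 2 — ω₀ = 1/√(0.001·3.05e-05) = 5726 rad/s.
Step 3 — f₀ = ω₀/(2π) = 911.3 Hz.
Step 4 — Series Q: Q = ω₀L/R = 5726·0.001/127 = 0.04509.

(a) f₀ = 911.3 Hz  (b) Q = 0.04509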